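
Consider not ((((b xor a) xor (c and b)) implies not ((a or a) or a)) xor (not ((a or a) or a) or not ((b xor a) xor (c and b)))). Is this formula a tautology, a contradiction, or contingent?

a | b | c || (b xor a) | (c and b) | ((b xor a) xor (c and b)) | (a or a) | ((a or a) or a) | not ((a or a) or a) | φ
F | F | F ||     F     |     F     |             F             |    F     |        F        |          T          | T
F | F | T ||     F     |     F     |             F             |    F     |        F        |          T          | T
F | T | F ||     T     |     F     |             T             |    F     |        F        |          T          | T
F | T | T ||     T     |     T     |             F             |    F     |        F        |          T          | T
T | F | F ||     T     |     F     |             T             |    T     |        T        |          F          | T
T | F | T ||     T     |     F     |             T             |    T     |        T        |          F          | T
T | T | F ||     F     |     F     |             F             |    T     |        T        |          F          | T
T | T | T ||     F     |     T     |             T             |    T     |        T        |          F          | T
Every row is T, so the formula is a tautology.

tautology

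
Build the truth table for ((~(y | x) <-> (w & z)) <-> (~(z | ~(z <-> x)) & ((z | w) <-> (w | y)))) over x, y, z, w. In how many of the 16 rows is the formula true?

x  y  z  w     (y | x)  ~(y | x)  (w & z)  (~(y | x) <-> (w & z))  (z <-> x)  ~(z <-> x)  (z | ~(z <-> x))  ~(z | ~(z <-> x))  (z | w)  (w | y)  ((z | w) <-> (w | y))  φ
T  T  T  T        T        F         T               F                 T          F              T                  F             T        T               T            T
T  T  T  F        T        F         F               T                 T          F              T                  F             T        T               T            F
T  T  F  T        T        F         F               T                 F          T              T                  F             T        T               T            F
T  T  F  F        T        F         F               T                 F          T              T                  F             F        T               F            F
T  F  T  T        T        F         T               F                 T          F              T                  F             T        T               T            T
T  F  T  F        T        F         F               T                 T          F              T                  F             T        F               F            F
T  F  F  T        T        F         F               T                 F          T              T                  F             T        T               T            F
T  F  F  F        T        F         F               T                 F          T              T                  F             F        F               T            F
F  T  T  T        T        F         T               F                 F          T              T                  F             T        T               T            T
F  T  T  F        T        F         F               T                 F          T              T                  F             T        T               T            F
F  T  F  T        T        F         F               T                 T          F              F                  T             T        T               T            T
F  T  F  F        T        F         F               T                 T          F              F                  T             F        T               F            F
F  F  T  T        F        T         T               T                 F          T              T                  F             T        T               T            F
F  F  T  F        F        T         F               F                 F          T              T                  F             T        F               F            T
F  F  F  T        F        T         F               F                 T          F              F                  T             T        T               T            F
F  F  F  F        F        T         F               F                 T          F              F                  T             F        F               T            F
The formula is true on 5 of the 16 rows.

5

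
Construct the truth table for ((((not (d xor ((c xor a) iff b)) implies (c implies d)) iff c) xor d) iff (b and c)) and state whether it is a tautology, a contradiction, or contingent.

a | b | c | d || φ
1 | 1 | 1 | 1 || 0
1 | 1 | 1 | 0 || 0
1 | 1 | 0 | 1 || 0
1 | 1 | 0 | 0 || 1
1 | 0 | 1 | 1 || 1
1 | 0 | 1 | 0 || 0
1 | 0 | 0 | 1 || 0
1 | 0 | 0 | 0 || 1
0 | 1 | 1 | 1 || 0
0 | 1 | 1 | 0 || 1
0 | 1 | 0 | 1 || 0
0 | 1 | 0 | 0 || 1
0 | 0 | 1 | 1 || 1
0 | 0 | 1 | 0 || 1
0 | 0 | 0 | 1 || 0
0 | 0 | 0 | 0 || 1
8 of 16 rows are 1, so the formula is contingent.

contingent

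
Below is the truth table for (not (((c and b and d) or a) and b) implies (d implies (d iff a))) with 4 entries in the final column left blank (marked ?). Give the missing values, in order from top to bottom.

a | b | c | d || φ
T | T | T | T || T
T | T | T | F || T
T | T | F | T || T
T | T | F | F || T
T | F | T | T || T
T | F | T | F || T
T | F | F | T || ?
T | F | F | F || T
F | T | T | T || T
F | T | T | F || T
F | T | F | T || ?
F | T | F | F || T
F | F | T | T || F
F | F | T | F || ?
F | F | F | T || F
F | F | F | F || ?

Row a=T, b=F, c=F, d=T: not (((c and b and d) or a) and b) = T, (d implies (d iff a)) = T, so the formula = T.
Row a=F, b=T, c=F, d=T: not (((c and b and d) or a) and b) = T, (d implies (d iff a)) = F, so the formula = F.
Row a=F, b=F, c=T, d=F: not (((c and b and d) or a) and b) = T, (d implies (d iff a)) = T, so the formula = T.
Row a=F, b=F, c=F, d=F: not (((c and b and d) or a) and b) = T, (d implies (d iff a)) = T, so the formula = T.

T, F, T, T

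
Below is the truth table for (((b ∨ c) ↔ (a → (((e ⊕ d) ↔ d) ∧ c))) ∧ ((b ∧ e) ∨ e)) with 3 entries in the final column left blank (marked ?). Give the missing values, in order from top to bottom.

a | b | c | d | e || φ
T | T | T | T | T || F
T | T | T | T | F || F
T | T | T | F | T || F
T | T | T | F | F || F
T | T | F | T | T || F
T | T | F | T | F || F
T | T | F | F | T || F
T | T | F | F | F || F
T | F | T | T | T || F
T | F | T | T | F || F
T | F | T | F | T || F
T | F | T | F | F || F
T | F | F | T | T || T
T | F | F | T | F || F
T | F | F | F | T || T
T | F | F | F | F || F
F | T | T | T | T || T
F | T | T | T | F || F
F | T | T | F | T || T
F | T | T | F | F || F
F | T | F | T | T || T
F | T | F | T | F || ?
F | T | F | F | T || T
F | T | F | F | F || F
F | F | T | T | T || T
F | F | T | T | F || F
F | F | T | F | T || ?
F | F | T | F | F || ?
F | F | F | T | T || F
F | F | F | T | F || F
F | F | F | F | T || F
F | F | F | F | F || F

F, T, F

Row a=F, b=T, c=F, d=T, e=F: ((b ∨ c) ↔ (a → (((e ⊕ d) ↔ d) ∧ c))) = T, ((b ∧ e) ∨ e) = F, so the formula = F.
Row a=F, b=F, c=T, d=F, e=T: ((b ∨ c) ↔ (a → (((e ⊕ d) ↔ d) ∧ c))) = T, ((b ∧ e) ∨ e) = T, so the formula = T.
Row a=F, b=F, c=T, d=F, e=F: ((b ∨ c) ↔ (a → (((e ⊕ d) ↔ d) ∧ c))) = T, ((b ∧ e) ∨ e) = F, so the formula = F.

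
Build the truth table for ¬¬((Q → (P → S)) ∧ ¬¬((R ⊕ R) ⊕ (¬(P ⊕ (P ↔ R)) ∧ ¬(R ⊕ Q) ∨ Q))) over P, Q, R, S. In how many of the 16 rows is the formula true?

  P   |   Q   |   R   |   S   || (P → S) | (Q → (P → S)) | (R ⊕ R) | (P ↔ R) | (P ⊕ (P ↔ R)) | ¬(P ⊕ (P ↔ R)) | (R ⊕ Q) | ¬(R ⊕ Q) | (¬(P ⊕ (P ↔ R)) ∧ ¬(R ⊕ Q)) |   φ  
False | False | False | False ||   True  |      True     |  False  |   True  |      True     |     False      |  False  |   True   |            False            | False
False | False | False |  True ||   True  |      True     |  False  |   True  |      True     |     False      |  False  |   True   |            False            | False
False | False |  True | False ||   True  |      True     |  False  |  False  |     False     |      True      |   True  |  False   |            False            | False
False | False |  True |  True ||   True  |      True     |  False  |  False  |     False     |      True      |   True  |  False   |            False            | False
False |  True | False | False ||   True  |      True     |  False  |   True  |      True     |     False      |   True  |  False   |            False            |  True
False |  True | False |  True ||   True  |      True     |  False  |   True  |      True     |     False      |   True  |  False   |            False            |  True
False |  True |  True | False ||   True  |      True     |  False  |  False  |     False     |      True      |  False  |   True   |             True            |  True
False |  True |  True |  True ||   True  |      True     |  False  |  False  |     False     |      True      |  False  |   True   |             True            |  True
 True | False | False | False ||  False  |      True     |  False  |  False  |      True     |     False      |  False  |   True   |            False            | False
 True | False | False |  True ||   True  |      True     |  False  |  False  |      True     |     False      |  False  |   True   |            False            | False
 True | False |  True | False ||  False  |      True     |  False  |   True  |     False     |      True      |   True  |  False   |            False            | False
 True | False |  True |  True ||   True  |      True     |  False  |   True  |     False     |      True      |   True  |  False   |            False            | False
 True |  True | False | False ||  False  |     False     |  False  |  False  |      True     |     False      |   True  |  False   |            False            | False
 True |  True | False |  True ||   True  |      True     |  False  |  False  |      True     |     False      |   True  |  False   |            False            |  True
 True |  True |  True | False ||  False  |     False     |  False  |   True  |     False     |      True      |  False  |   True   |             True            | False
 True |  True |  True |  True ||   True  |      True     |  False  |   True  |     False     |      True      |  False  |   True   |             True            |  True
The formula is true on 6 of the 16 rows.

6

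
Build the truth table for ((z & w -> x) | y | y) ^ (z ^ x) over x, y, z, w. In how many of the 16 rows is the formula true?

x | y | z | w | φ
- | - | - | - | -
F | F | F | F | T
F | F | F | T | T
F | F | T | F | F
F | F | T | T | T
F | T | F | F | T
F | T | F | T | T
F | T | T | F | F
F | T | T | T | F
T | F | F | F | F
T | F | F | T | F
T | F | T | F | T
T | F | T | T | T
T | T | F | F | F
T | T | F | T | F
T | T | T | F | T
T | T | T | T | T
The formula is true on 9 of the 16 rows.

9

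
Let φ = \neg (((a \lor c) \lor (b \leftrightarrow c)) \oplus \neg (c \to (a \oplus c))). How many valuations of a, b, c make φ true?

3

a  b  c  |  φ
F  F  F  |  F
F  F  T  |  F
F  T  F  |  T
F  T  T  |  F
T  F  F  |  F
T  F  T  |  T
T  T  F  |  F
T  T  T  |  T
The formula is true on 3 of the 8 rows.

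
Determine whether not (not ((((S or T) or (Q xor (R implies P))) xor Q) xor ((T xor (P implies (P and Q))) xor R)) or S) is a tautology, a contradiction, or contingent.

contingent

  P      Q      R      S      T    |    φ  
 True   True   True   True   True  |  False
 True   True   True   True  False  |  False
 True   True   True  False   True  |   True
 True   True   True  False  False  |   True
 True   True  False   True   True  |  False
 True   True  False   True  False  |  False
 True   True  False  False   True  |  False
 True   True  False  False  False  |  False
 True  False   True   True   True  |  False
 True  False   True   True  False  |  False
 True  False   True  False   True  |   True
 True  False   True  False  False  |  False
 True  False  False   True   True  |  False
 True  False  False   True  False  |  False
 True  False  False  False   True  |  False
 True  False  False  False  False  |   True
False   True   True   True   True  |  False
False   True   True   True  False  |  False
False   True   True  False   True  |   True
False   True   True  False  False  |  False
False   True  False   True   True  |  False
False   True  False   True  False  |  False
False   True  False  False   True  |  False
False   True  False  False  False  |  False
False  False   True   True   True  |  False
False  False   True   True  False  |  False
False  False   True  False   True  |  False
False  False   True  False  False  |  False
False  False  False   True   True  |  False
False  False  False   True  False  |  False
False  False  False  False   True  |   True
False  False  False  False  False  |  False
6 of 32 rows are True, so the formula is contingent.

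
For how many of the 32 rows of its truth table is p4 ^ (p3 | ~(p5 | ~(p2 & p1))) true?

p1  p2  p3  p4  p5     (p4 ^ (p3 | ~(p5 | ~(p2 & p1))))
F   F   F   F   F                     F                
F   F   F   F   T                     F                
F   F   F   T   F                     T                
F   F   F   T   T                     T                
F   F   T   F   F                     T                
F   F   T   F   T                     T                
F   F   T   T   F                     F                
F   F   T   T   T                     F                
F   T   F   F   F                     F                
F   T   F   F   T                     F                
F   T   F   T   F                     T                
F   T   F   T   T                     T                
F   T   T   F   F                     T                
F   T   T   F   T                     T                
F   T   T   T   F                     F                
F   T   T   T   T                     F                
T   F   F   F   F                     F                
T   F   F   F   T                     F                
T   F   F   T   F                     T                
T   F   F   T   T                     T                
T   F   T   F   F                     T                
T   F   T   F   T                     T                
T   F   T   T   F                     F                
T   F   T   T   T                     F                
T   T   F   F   F                     T                
T   T   F   F   T                     F                
T   T   F   T   F                     F                
T   T   F   T   T                     T                
T   T   T   F   F                     T                
T   T   T   F   T                     T                
T   T   T   T   F                     F                
T   T   T   T   T                     F                
The formula is true on 16 of the 32 rows.

16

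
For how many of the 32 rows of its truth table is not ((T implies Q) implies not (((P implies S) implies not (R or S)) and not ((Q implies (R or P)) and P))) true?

3

  P   |   Q   |   R   |   S   |   T   |   φ  
----- | ----- | ----- | ----- | ----- | -----
 True |  True |  True |  True |  True | False
 True |  True |  True |  True | False | False
 True |  True |  True | False |  True | False
 True |  True |  True | False | False | False
 True |  True | False |  True |  True | False
 True |  True | False |  True | False | False
 True |  True | False | False |  True | False
 True |  True | False | False | False | False
 True | False |  True |  True |  True | False
 True | False |  True |  True | False | False
 True | False |  True | False |  True | False
 True | False |  True | False | False | False
 True | False | False |  True |  True | False
 True | False | False |  True | False | False
 True | False | False | False |  True | False
 True | False | False | False | False | False
False |  True |  True |  True |  True | False
False |  True |  True |  True | False | False
False |  True |  True | False |  True | False
False |  True |  True | False | False | False
False |  True | False |  True |  True | False
False |  True | False |  True | False | False
False |  True | False | False |  True |  True
False |  True | False | False | False |  True
False | False |  True |  True |  True | False
False | False |  True |  True | False | False
False | False |  True | False |  True | False
False | False |  True | False | False | False
False | False | False |  True |  True | False
False | False | False |  True | False | False
False | False | False | False |  True | False
False | False | False | False | False |  True
The formula is true on 3 of the 32 rows.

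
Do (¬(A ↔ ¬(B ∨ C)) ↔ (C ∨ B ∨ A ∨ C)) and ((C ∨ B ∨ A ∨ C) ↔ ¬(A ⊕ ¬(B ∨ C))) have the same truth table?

A | B | C | φ | ψ
- | - | - | - | -
F | F | F | F | T
F | F | T | F | T
F | T | F | F | T
F | T | T | F | T
T | F | F | F | T
T | F | T | T | F
T | T | F | T | F
T | T | T | T | F
The columns differ at A=F, B=F, C=F (φ=F, ψ=T), so they are not equivalent.

not equivalent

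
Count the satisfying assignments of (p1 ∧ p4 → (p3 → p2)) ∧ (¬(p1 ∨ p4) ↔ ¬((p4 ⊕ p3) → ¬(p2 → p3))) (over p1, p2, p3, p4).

9

p1 | p2 | p3 | p4 | (p1 ∧ p4) | (p3 → p2) | ((p1 ∧ p4) → (p3 → p2)) | (p1 ∨ p4) | ¬(p1 ∨ p4) | (p4 ⊕ p3) | (p2 → p3) | ¬(p2 → p3) | ((p4 ⊕ p3) → ¬(p2 → p3)) | ¬((p4 ⊕ p3) → ¬(p2 → p3)) | φ
-- | -- | -- | -- | --------- | --------- | ----------------------- | --------- | ---------- | --------- | --------- | ---------- | ------------------------ | ------------------------- | -
T  | T  | T  | T  |     T     |     T     |            T            |     T     |     F      |     F     |     T     |     F      |            T             |             F             | T
T  | T  | T  | F  |     F     |     T     |            T            |     T     |     F      |     T     |     T     |     F      |            F             |             T             | F
T  | T  | F  | T  |     T     |     T     |            T            |     T     |     F      |     T     |     F     |     T      |            T             |             F             | T
T  | T  | F  | F  |     F     |     T     |            T            |     T     |     F      |     F     |     F     |     T      |            T             |             F             | T
T  | F  | T  | T  |     T     |     F     |            F            |     T     |     F      |     F     |     T     |     F      |            T             |             F             | F
T  | F  | T  | F  |     F     |     F     |            T            |     T     |     F      |     T     |     T     |     F      |            F             |             T             | F
T  | F  | F  | T  |     T     |     T     |            T            |     T     |     F      |     T     |     T     |     F      |            F             |             T             | F
T  | F  | F  | F  |     F     |     T     |            T            |     T     |     F      |     F     |     T     |     F      |            T             |             F             | T
F  | T  | T  | T  |     F     |     T     |            T            |     T     |     F      |     F     |     T     |     F      |            T             |             F             | T
F  | T  | T  | F  |     F     |     T     |            T            |     F     |     T      |     T     |     T     |     F      |            F             |             T             | T
F  | T  | F  | T  |     F     |     T     |            T            |     T     |     F      |     T     |     F     |     T      |            T             |             F             | T
F  | T  | F  | F  |     F     |     T     |            T            |     F     |     T      |     F     |     F     |     T      |            T             |             F             | F
F  | F  | T  | T  |     F     |     F     |            T            |     T     |     F      |     F     |     T     |     F      |            T             |             F             | T
F  | F  | T  | F  |     F     |     F     |            T            |     F     |     T      |     T     |     T     |     F      |            F             |             T             | T
F  | F  | F  | T  |     F     |     T     |            T            |     T     |     F      |     T     |     T     |     F      |            F             |             T             | F
F  | F  | F  | F  |     F     |     T     |            T            |     F     |     T      |     F     |     T     |     F      |            T             |             F             | F
The formula is true on 9 of the 16 rows.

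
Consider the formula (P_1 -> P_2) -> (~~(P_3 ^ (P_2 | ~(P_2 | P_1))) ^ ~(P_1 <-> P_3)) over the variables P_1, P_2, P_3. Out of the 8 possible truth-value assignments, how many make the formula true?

P_1  P_2  P_3     (P_1 -> P_2)  (P_2 | P_1)  ~(P_2 | P_1)  (P_2 | ~(P_2 | P_1))  (P_3 ^ (P_2 | ~(P_2 | P_1)))  (P_1 <-> P_3)  ~(P_1 <-> P_3)  φ
 T    T    T           T             T            F                 T                         F                      T              F         F
 T    T    F           T             T            F                 T                         T                      F              T         F
 T    F    T           F             T            F                 F                         T                      T              F         T
 T    F    F           F             T            F                 F                         F                      F              T         T
 F    T    T           T             T            F                 T                         F                      F              T         T
 F    T    F           T             T            F                 T                         T                      T              F         T
 F    F    T           T             F            T                 T                         F                      F              T         T
 F    F    F           T             F            T                 T                         T                      T              F         T
The formula is true on 6 of the 8 rows.

6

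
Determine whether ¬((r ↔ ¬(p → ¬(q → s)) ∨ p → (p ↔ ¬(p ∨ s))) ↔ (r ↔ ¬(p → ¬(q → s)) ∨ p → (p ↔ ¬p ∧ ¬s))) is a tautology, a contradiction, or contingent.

p | q | r | s || (q → s) | ¬(q → s) | (p → ¬(q → s)) | ¬(p → ¬(q → s)) | (¬(p → ¬(q → s)) ∨ p) | (p ∨ s) | ¬(p ∨ s) | (p ↔ ¬(p ∨ s)) | ¬p | ¬s | (¬p ∧ ¬s) | (p ↔ (¬p ∧ ¬s)) | φ
0 | 0 | 0 | 0 ||    1    |    0     |       1        |        0        |           0           |    0    |    1     |       0        | 1  | 1  |     1     |        0        | 0
0 | 0 | 0 | 1 ||    1    |    0     |       1        |        0        |           0           |    1    |    0     |       1        | 1  | 0  |     0     |        1        | 0
0 | 0 | 1 | 0 ||    1    |    0     |       1        |        0        |           0           |    0    |    1     |       0        | 1  | 1  |     1     |        0        | 0
0 | 0 | 1 | 1 ||    1    |    0     |       1        |        0        |           0           |    1    |    0     |       1        | 1  | 0  |     0     |        1        | 0
0 | 1 | 0 | 0 ||    0    |    1     |       1        |        0        |           0           |    0    |    1     |       0        | 1  | 1  |     1     |        0        | 0
0 | 1 | 0 | 1 ||    1    |    0     |       1        |        0        |           0           |    1    |    0     |       1        | 1  | 0  |     0     |        1        | 0
0 | 1 | 1 | 0 ||    0    |    1     |       1        |        0        |           0           |    0    |    1     |       0        | 1  | 1  |     1     |        0        | 0
0 | 1 | 1 | 1 ||    1    |    0     |       1        |        0        |           0           |    1    |    0     |       1        | 1  | 0  |     0     |        1        | 0
1 | 0 | 0 | 0 ||    1    |    0     |       0        |        1        |           1           |    1    |    0     |       0        | 0  | 1  |     0     |        0        | 0
1 | 0 | 0 | 1 ||    1    |    0     |       0        |        1        |           1           |    1    |    0     |       0        | 0  | 0  |     0     |        0        | 0
1 | 0 | 1 | 0 ||    1    |    0     |       0        |        1        |           1           |    1    |    0     |       0        | 0  | 1  |     0     |        0        | 0
1 | 0 | 1 | 1 ||    1    |    0     |       0        |        1        |           1           |    1    |    0     |       0        | 0  | 0  |     0     |        0        | 0
1 | 1 | 0 | 0 ||    0    |    1     |       1        |        0        |           1           |    1    |    0     |       0        | 0  | 1  |     0     |        0        | 0
1 | 1 | 0 | 1 ||    1    |    0     |       0        |        1        |           1           |    1    |    0     |       0        | 0  | 0  |     0     |        0        | 0
1 | 1 | 1 | 0 ||    0    |    1     |       1        |        0        |           1           |    1    |    0     |       0        | 0  | 1  |     0     |        0        | 0
1 | 1 | 1 | 1 ||    1    |    0     |       0        |        1        |           1           |    1    |    0     |       0        | 0  | 0  |     0     |        0        | 0
Every row is 0, so the formula is a contradiction.

contradiction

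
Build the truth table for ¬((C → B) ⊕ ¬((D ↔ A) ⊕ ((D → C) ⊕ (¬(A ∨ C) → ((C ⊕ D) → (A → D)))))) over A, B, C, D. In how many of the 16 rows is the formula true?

  A   |   B   |   C   |   D   | (C → B) | (D ↔ A) | (D → C) | (A ∨ C) | ¬(A ∨ C) | (C ⊕ D) | (A → D) | ((C ⊕ D) → (A → D)) |   φ  
----- | ----- | ----- | ----- | ------- | ------- | ------- | ------- | -------- | ------- | ------- | ------------------- | -----
False | False | False | False |   True  |   True  |   True  |  False  |   True   |  False  |   True  |         True        | False
False | False | False |  True |   True  |  False  |  False  |  False  |   True   |   True  |   True  |         True        | False
False | False |  True | False |  False  |   True  |   True  |   True  |  False   |   True  |   True  |         True        |  True
False | False |  True |  True |  False  |  False  |   True  |   True  |  False   |  False  |   True  |         True        | False
False |  True | False | False |   True  |   True  |   True  |  False  |   True   |  False  |   True  |         True        | False
False |  True | False |  True |   True  |  False  |  False  |  False  |   True   |   True  |   True  |         True        | False
False |  True |  True | False |   True  |   True  |   True  |   True  |  False   |   True  |   True  |         True        | False
False |  True |  True |  True |   True  |  False  |   True  |   True  |  False   |  False  |   True  |         True        |  True
 True | False | False | False |   True  |  False  |   True  |   True  |  False   |  False  |  False  |         True        |  True
 True | False | False |  True |   True  |   True  |  False  |   True  |  False   |   True  |   True  |         True        |  True
 True | False |  True | False |  False  |  False  |   True  |   True  |  False   |   True  |  False  |        False        | False
 True | False |  True |  True |  False  |   True  |   True  |   True  |  False   |  False  |   True  |         True        |  True
 True |  True | False | False |   True  |  False  |   True  |   True  |  False   |  False  |  False  |         True        |  True
 True |  True | False |  True |   True  |   True  |  False  |   True  |  False   |   True  |   True  |         True        |  True
 True |  True |  True | False |   True  |  False  |   True  |   True  |  False   |   True  |  False  |        False        |  True
 True |  True |  True |  True |   True  |   True  |   True  |   True  |  False   |  False  |   True  |         True        | False
The formula is true on 8 of the 16 rows.

8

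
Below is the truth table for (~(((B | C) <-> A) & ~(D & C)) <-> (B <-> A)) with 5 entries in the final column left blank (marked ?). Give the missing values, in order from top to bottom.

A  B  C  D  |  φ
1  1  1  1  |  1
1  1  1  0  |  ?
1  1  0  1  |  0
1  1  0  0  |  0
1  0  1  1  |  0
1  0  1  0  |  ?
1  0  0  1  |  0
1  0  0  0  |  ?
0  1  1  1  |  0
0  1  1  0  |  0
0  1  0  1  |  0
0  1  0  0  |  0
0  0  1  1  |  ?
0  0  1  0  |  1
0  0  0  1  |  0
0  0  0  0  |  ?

Row A=1, B=1, C=1, D=0: ~(((B | C) <-> A) & ~(D & C)) = 0, (B <-> A) = 1, so the formula = 0.
Row A=1, B=0, C=1, D=0: ~(((B | C) <-> A) & ~(D & C)) = 0, (B <-> A) = 0, so the formula = 1.
Row A=1, B=0, C=0, D=0: ~(((B | C) <-> A) & ~(D & C)) = 1, (B <-> A) = 0, so the formula = 0.
Row A=0, B=0, C=1, D=1: ~(((B | C) <-> A) & ~(D & C)) = 1, (B <-> A) = 1, so the formula = 1.
Row A=0, B=0, C=0, D=0: ~(((B | C) <-> A) & ~(D & C)) = 0, (B <-> A) = 1, so the formula = 0.

0, 1, 0, 1, 0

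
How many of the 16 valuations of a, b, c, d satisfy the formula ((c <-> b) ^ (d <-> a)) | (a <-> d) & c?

10

  a   |   b   |   c   |   d   || (c <-> b) | (d <-> a) | ((c <-> b) ^ (d <-> a)) | (a <-> d) | ((a <-> d) & c) |   φ  
False | False | False | False ||    True   |    True   |          False          |    True   |      False      | False
False | False | False |  True ||    True   |   False   |           True          |   False   |      False      |  True
False | False |  True | False ||   False   |    True   |           True          |    True   |       True      |  True
False | False |  True |  True ||   False   |   False   |          False          |   False   |      False      | False
False |  True | False | False ||   False   |    True   |           True          |    True   |      False      |  True
False |  True | False |  True ||   False   |   False   |          False          |   False   |      False      | False
False |  True |  True | False ||    True   |    True   |          False          |    True   |       True      |  True
False |  True |  True |  True ||    True   |   False   |           True          |   False   |      False      |  True
 True | False | False | False ||    True   |   False   |           True          |   False   |      False      |  True
 True | False | False |  True ||    True   |    True   |          False          |    True   |      False      | False
 True | False |  True | False ||   False   |   False   |          False          |   False   |      False      | False
 True | False |  True |  True ||   False   |    True   |           True          |    True   |       True      |  True
 True |  True | False | False ||   False   |   False   |          False          |   False   |      False      | False
 True |  True | False |  True ||   False   |    True   |           True          |    True   |      False      |  True
 True |  True |  True | False ||    True   |   False   |           True          |   False   |      False      |  True
 True |  True |  True |  True ||    True   |    True   |          False          |    True   |       True      |  True
The formula is true on 10 of the 16 rows.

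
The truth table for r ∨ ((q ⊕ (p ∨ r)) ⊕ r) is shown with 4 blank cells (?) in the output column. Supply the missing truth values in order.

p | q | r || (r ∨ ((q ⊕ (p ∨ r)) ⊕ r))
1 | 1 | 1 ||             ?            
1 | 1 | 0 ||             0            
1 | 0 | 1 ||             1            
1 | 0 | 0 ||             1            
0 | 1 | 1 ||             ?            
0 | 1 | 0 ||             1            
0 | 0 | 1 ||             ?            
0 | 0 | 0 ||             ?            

1, 1, 1, 0

Row p=1, q=1, r=1: ((q ⊕ (p ∨ r)) ⊕ r) = 1, so (r ∨ ((q ⊕ (p ∨ r)) ⊕ r)) = 1.
Row p=0, q=1, r=1: ((q ⊕ (p ∨ r)) ⊕ r) = 1, so (r ∨ ((q ⊕ (p ∨ r)) ⊕ r)) = 1.
Row p=0, q=0, r=1: ((q ⊕ (p ∨ r)) ⊕ r) = 0, so (r ∨ ((q ⊕ (p ∨ r)) ⊕ r)) = 1.
Row p=0, q=0, r=0: ((q ⊕ (p ∨ r)) ⊕ r) = 0, so (r ∨ ((q ⊕ (p ∨ r)) ⊕ r)) = 0.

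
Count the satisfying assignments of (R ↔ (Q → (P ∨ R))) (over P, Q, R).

5

P | Q | R || (P ∨ R) | (Q → (P ∨ R)) | (R ↔ (Q → (P ∨ R)))
F | F | F ||    F    |       T       |          F         
F | F | T ||    T    |       T       |          T         
F | T | F ||    F    |       F       |          T         
F | T | T ||    T    |       T       |          T         
T | F | F ||    T    |       T       |          F         
T | F | T ||    T    |       T       |          T         
T | T | F ||    T    |       T       |          F         
T | T | T ||    T    |       T       |          T         
The formula is true on 5 of the 8 rows.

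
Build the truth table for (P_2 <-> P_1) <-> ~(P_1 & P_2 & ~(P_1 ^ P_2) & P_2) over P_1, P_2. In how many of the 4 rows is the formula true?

1

P_1 | P_2 || φ
 T  |  T  || F
 T  |  F  || F
 F  |  T  || F
 F  |  F  || T
The formula is true on 1 of the 4 rows.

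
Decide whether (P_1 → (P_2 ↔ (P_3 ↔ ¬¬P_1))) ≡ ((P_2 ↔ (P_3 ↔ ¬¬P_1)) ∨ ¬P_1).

equivalent

P_1  P_2  P_3  |  φ  ψ
 F    F    F   |  T  T
 F    F    T   |  T  T
 F    T    F   |  T  T
 F    T    T   |  T  T
 T    F    F   |  T  T
 T    F    T   |  F  F
 T    T    F   |  F  F
 T    T    T   |  T  T
The columns for φ and ψ agree on every row, so they are logically equivalent.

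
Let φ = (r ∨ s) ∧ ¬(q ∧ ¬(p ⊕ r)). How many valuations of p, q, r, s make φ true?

9

  p      q      r      s    |  ((r ∨ s) ∧ ¬(q ∧ ¬(p ⊕ r)))
False  False  False  False  |             False           
False  False  False   True  |              True           
False  False   True  False  |              True           
False  False   True   True  |              True           
False   True  False  False  |             False           
False   True  False   True  |             False           
False   True   True  False  |              True           
False   True   True   True  |              True           
 True  False  False  False  |             False           
 True  False  False   True  |              True           
 True  False   True  False  |              True           
 True  False   True   True  |              True           
 True   True  False  False  |             False           
 True   True  False   True  |              True           
 True   True   True  False  |             False           
 True   True   True   True  |             False           
The formula is true on 9 of the 16 rows.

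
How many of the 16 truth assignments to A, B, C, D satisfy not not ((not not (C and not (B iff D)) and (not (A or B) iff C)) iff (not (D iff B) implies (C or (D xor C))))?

A | B | C | D | φ
- | - | - | - | -
1 | 1 | 1 | 1 | 0
1 | 1 | 1 | 0 | 0
1 | 1 | 0 | 1 | 0
1 | 1 | 0 | 0 | 1
1 | 0 | 1 | 1 | 0
1 | 0 | 1 | 0 | 0
1 | 0 | 0 | 1 | 0
1 | 0 | 0 | 0 | 0
0 | 1 | 1 | 1 | 0
0 | 1 | 1 | 0 | 0
0 | 1 | 0 | 1 | 0
0 | 1 | 0 | 0 | 1
0 | 0 | 1 | 1 | 1
0 | 0 | 1 | 0 | 0
0 | 0 | 0 | 1 | 0
0 | 0 | 0 | 0 | 0
The formula is true on 3 of the 16 rows.

3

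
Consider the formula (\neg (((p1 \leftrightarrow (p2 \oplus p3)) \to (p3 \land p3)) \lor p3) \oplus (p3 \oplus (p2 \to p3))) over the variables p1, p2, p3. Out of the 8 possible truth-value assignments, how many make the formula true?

2

  p1     p2     p3   |  (p2 \oplus p3)  (p3 \land p3)  (p2 \to p3)  (p3 \oplus (p2 \to p3))    φ  
 True   True   True  |      False            True          True              False           False
 True   True  False  |       True           False         False              False            True
 True  False   True  |       True            True          True              False           False
 True  False  False  |      False           False          True               True            True
False   True   True  |      False            True          True              False           False
False   True  False  |       True           False         False              False           False
False  False   True  |       True            True          True              False           False
False  False  False  |      False           False          True               True           False
The formula is true on 2 of the 8 rows.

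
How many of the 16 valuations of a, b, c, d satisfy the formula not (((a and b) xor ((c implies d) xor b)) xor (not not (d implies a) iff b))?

a  b  c  d  |  (a and b)  (c implies d)  ((c implies d) xor b)  (d implies a)  not (d implies a)  not not (d implies a)  φ
T  T  T  T  |      T            T                  F                  T                F                    T            T
T  T  T  F  |      T            F                  T                  T                F                    T            F
T  T  F  T  |      T            T                  F                  T                F                    T            T
T  T  F  F  |      T            T                  F                  T                F                    T            T
T  F  T  T  |      F            T                  T                  T                F                    T            F
T  F  T  F  |      F            F                  F                  T                F                    T            T
T  F  F  T  |      F            T                  T                  T                F                    T            F
T  F  F  F  |      F            T                  T                  T                F                    T            F
F  T  T  T  |      F            T                  F                  F                T                    F            T
F  T  T  F  |      F            F                  T                  T                F                    T            T
F  T  F  T  |      F            T                  F                  F                T                    F            T
F  T  F  F  |      F            T                  F                  T                F                    T            F
F  F  T  T  |      F            T                  T                  F                T                    F            T
F  F  T  F  |      F            F                  F                  T                F                    T            T
F  F  F  T  |      F            T                  T                  F                T                    F            T
F  F  F  F  |      F            T                  T                  T                F                    T            F
The formula is true on 10 of the 16 rows.

10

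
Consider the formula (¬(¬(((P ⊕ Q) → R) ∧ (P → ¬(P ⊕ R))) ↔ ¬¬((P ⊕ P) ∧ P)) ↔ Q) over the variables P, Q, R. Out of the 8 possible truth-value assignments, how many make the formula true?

P | Q | R | φ
- | - | - | -
0 | 0 | 0 | 1
0 | 0 | 1 | 1
0 | 1 | 0 | 1
0 | 1 | 1 | 0
1 | 0 | 0 | 0
1 | 0 | 1 | 1
1 | 1 | 0 | 1
1 | 1 | 1 | 0
The formula is true on 5 of the 8 rows.

5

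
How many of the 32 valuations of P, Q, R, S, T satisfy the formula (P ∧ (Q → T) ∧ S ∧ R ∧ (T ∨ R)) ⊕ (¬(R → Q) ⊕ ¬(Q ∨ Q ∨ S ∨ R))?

11

  P   |   Q   |   R   |   S   |   T   ||   φ  
 True |  True |  True |  True |  True ||  True
 True |  True |  True |  True | False || False
 True |  True |  True | False |  True || False
 True |  True |  True | False | False || False
 True |  True | False |  True |  True || False
 True |  True | False |  True | False || False
 True |  True | False | False |  True || False
 True |  True | False | False | False || False
 True | False |  True |  True |  True || False
 True | False |  True |  True | False || False
 True | False |  True | False |  True ||  True
 True | False |  True | False | False ||  True
 True | False | False |  True |  True || False
 True | False | False |  True | False || False
 True | False | False | False |  True ||  True
 True | False | False | False | False ||  True
False |  True |  True |  True |  True || False
False |  True |  True |  True | False || False
False |  True |  True | False |  True || False
False |  True |  True | False | False || False
False |  True | False |  True |  True || False
False |  True | False |  True | False || False
False |  True | False | False |  True || False
False |  True | False | False | False || False
False | False |  True |  True |  True ||  True
False | False |  True |  True | False ||  True
False | False |  True | False |  True ||  True
False | False |  True | False | False ||  True
False | False | False |  True |  True || False
False | False | False |  True | False || False
False | False | False | False |  True ||  True
False | False | False | False | False ||  True
The formula is true on 11 of the 32 rows.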